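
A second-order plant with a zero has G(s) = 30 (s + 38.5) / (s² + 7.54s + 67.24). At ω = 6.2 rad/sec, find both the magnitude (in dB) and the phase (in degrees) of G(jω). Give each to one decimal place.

|j6.2 + 38.5| = √(6.2² + 38.5²) = 39
|(j6.2)² + 7.54(j6.2) + 67.24| = |28.8 + j46.748| = 54.91
|G(j6.2)| = 30 × 39 / 54.91 = 21.306
20 log₁₀(21.306) = 26.57 dB
∠(j6.2 + 38.5) = arctan(6.2/38.5) = 9.15°
∠[(j6.2)² + 7.54(j6.2) + 67.24] = ∠[28.8 + j46.748] = 58.36°
∠G(j6.2) = 9.15° − 58.36° = -49.22°

|G| = 26.6 dB, ∠G = -49.2°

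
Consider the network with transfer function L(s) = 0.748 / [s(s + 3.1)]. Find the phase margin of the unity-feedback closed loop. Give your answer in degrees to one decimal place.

85.6°

Gain crossover: |L(jω)| = 1 at ω ≈ 0.241 rad/sec.
∠L(j0.241) = −90° − arctan(0.241/3.1) ≈ -94.44°
PM = 180° + (-94.44°) = 85.56°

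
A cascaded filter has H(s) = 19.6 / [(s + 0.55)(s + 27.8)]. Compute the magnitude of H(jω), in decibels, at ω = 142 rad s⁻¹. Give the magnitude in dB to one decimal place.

|j142 + 0.55| = √(142² + 0.55²) = 142
|j142 + 27.8| = √(142² + 27.8²) = 144.7
|H(j142)| = 19.6 / (142 × 144.7) = 0.00095391
20 log₁₀(0.00095391) = -60.41 dB

-60.4 dB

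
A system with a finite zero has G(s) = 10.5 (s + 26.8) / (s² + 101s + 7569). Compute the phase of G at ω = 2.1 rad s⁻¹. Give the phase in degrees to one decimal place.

∠(j2.1 + 26.8) = arctan(2.1/26.8) = 4.48°
∠[(j2.1)² + 101(j2.1) + 7569] = ∠[7564.6 + j212.1] = 1.61°
∠G(j2.1) = 4.48° − 1.61° = 2.87°

2.9°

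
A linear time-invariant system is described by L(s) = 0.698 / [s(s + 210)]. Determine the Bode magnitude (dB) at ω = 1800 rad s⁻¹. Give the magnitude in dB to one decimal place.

-133.4 dB

|j1800 + 210| = √(1800² + 210²) = 1812
|j1800| = 1800
|L(j1800)| = 0.698 / (1812 × 1800) = 2.1398e-07
20 log₁₀(2.1398e-07) = -133.39 dB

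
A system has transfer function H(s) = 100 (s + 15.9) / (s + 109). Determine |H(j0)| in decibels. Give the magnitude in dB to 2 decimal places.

H(0) = 100 × 15.9 / 109 = 14.587
20 log₁₀(14.587) = 23.279 dB

23.28 dB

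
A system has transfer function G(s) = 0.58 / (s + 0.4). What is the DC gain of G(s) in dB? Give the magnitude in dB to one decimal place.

3.2 dB

G(0) = 0.58 / 0.4 = 1.45
20 log₁₀(1.45) = 3.23 dB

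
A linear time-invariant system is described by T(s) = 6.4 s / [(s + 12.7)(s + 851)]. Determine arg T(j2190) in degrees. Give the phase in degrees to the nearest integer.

∠(j2190) = 90.00°
∠(j2190 + 12.7) = arctan(2190/12.7) = 89.67°
∠(j2190 + 851) = arctan(2190/851) = 68.76°
∠T(j2190) = 90.00° − (89.67° + 68.76°) = -68.43°

-68°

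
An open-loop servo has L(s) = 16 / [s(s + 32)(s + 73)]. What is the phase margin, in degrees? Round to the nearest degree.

Gain crossover: |L(jω)| = 1 at ω ≈ 0.00685 rad/s.
∠L(j0.00685) = −90° − arctan(0.00685/32) − arctan(0.00685/73) ≈ -90.02°
PM = 180° + (-90.02°) = 89.98°

90 deg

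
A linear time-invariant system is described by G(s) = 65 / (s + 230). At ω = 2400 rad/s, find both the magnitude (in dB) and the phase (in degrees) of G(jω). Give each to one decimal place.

|G| = -31.4 dB, ∠G = -84.5°

|j2400 + 230| = √(2400² + 230²) = 2411
|G(j2400)| = 65 / 2411 = 0.02696
20 log₁₀(0.02696) = -31.39 dB
∠(j2400 + 230) = arctan(2400/230) = 84.53°
∠G(j2400) = −84.53° = -84.53°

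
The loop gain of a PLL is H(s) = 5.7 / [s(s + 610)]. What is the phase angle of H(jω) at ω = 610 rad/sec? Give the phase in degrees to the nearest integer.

∠(j610 + 610) = arctan(610/610) = 45.00°
∠(j610) = 90.00°
∠H(j610) = − (45.00° + 90.00°) = -135.00°

-135°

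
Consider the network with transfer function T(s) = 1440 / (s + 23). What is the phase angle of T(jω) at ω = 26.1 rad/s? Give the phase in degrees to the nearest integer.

-49°

∠(j26.1 + 23) = arctan(26.1/23) = 48.61°
∠T(j26.1) = −48.61° = -48.61°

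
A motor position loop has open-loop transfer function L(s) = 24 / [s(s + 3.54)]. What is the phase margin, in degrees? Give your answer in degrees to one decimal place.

Gain crossover: |L(jω)| = 1 at ω ≈ 4.31 rad/s.
∠L(j4.31) = −90° − arctan(4.31/3.54) ≈ -140.57°
PM = 180° + (-140.57°) = 39.43°

39.4°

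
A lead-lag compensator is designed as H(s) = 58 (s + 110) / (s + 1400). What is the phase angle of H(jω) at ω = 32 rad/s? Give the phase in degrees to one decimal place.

∠(j32 + 110) = arctan(32/110) = 16.22°
∠(j32 + 1400) = arctan(32/1400) = 1.31°
∠H(j32) = 16.22° − 1.31° = 14.91°

14.9°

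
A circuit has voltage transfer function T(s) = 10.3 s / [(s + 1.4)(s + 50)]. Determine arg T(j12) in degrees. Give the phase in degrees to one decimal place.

-6.8 deg

∠(j12) = 90.00°
∠(j12 + 1.4) = arctan(12/1.4) = 83.35°
∠(j12 + 50) = arctan(12/50) = 13.50°
∠T(j12) = 90.00° − (83.35° + 13.50°) = -6.84°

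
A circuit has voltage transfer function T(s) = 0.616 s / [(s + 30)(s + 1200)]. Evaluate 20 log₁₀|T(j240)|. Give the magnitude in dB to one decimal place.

|j240| = 240
|j240 + 30| = √(240² + 30²) = 241.9
|j240 + 1200| = √(240² + 1200²) = 1224
|T(j240)| = 0.616 × 240 / (241.9 × 1224) = 0.00049948
20 log₁₀(0.00049948) = -66.03 dB

-66.0 dB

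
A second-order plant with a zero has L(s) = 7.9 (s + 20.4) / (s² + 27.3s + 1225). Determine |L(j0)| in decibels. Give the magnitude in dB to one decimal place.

L(0) = 7.9 × 20.4 / 1225 = 0.13156
20 log₁₀(0.13156) = -17.62 dB

-17.6 dB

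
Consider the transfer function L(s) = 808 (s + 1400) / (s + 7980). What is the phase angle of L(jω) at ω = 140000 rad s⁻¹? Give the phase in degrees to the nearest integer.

∠(j140000 + 1400) = arctan(140000/1400) = 89.43°
∠(j140000 + 7980) = arctan(140000/7980) = 86.74°
∠L(j140000) = 89.43° − 86.74° = 2.69°

3°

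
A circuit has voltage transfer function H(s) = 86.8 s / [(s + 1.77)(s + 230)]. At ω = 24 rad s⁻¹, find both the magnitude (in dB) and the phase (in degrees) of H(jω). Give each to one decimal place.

|H| = -8.5 dB, ∠H = -1.7°

|j24| = 24
|j24 + 1.77| = √(24² + 1.77²) = 24.07
|j24 + 230| = √(24² + 230²) = 231.2
|H(j24)| = 86.8 × 24 / (24.07 × 231.2) = 0.37434
20 log₁₀(0.37434) = -8.53 dB
∠(j24) = 90.00°
∠(j24 + 1.77) = arctan(24/1.77) = 85.78°
∠(j24 + 230) = arctan(24/230) = 5.96°
∠H(j24) = 90.00° − (85.78° + 5.96°) = -1.74°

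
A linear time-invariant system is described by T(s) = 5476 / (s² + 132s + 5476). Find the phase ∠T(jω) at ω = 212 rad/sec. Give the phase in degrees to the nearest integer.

-145°

∠[(j212)² + 132(j212) + 5476] = ∠[-39468 + j27984] = 144.66°
∠T(j212) = −144.66° = -144.66°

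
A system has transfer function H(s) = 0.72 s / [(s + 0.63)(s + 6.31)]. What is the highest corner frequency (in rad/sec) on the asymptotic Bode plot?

6.31 rad/sec

Break frequencies occur at each pole and zero magnitude: 0.63 rad/sec, 6.31 rad/sec.
The highest is 6.31 rad/sec.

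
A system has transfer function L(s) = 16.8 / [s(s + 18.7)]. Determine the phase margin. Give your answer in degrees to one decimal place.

Gain crossover: |L(jω)| = 1 at ω ≈ 0.897 rad/sec.
∠L(j0.897) = −90° − arctan(0.897/18.7) ≈ -92.75°
PM = 180° + (-92.75°) = 87.25°

87.3°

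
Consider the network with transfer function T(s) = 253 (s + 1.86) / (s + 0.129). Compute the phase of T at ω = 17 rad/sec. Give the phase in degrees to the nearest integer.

-6°

∠(j17 + 1.86) = arctan(17/1.86) = 83.76°
∠(j17 + 0.129) = arctan(17/0.129) = 89.57°
∠T(j17) = 83.76° − 89.57° = -5.81°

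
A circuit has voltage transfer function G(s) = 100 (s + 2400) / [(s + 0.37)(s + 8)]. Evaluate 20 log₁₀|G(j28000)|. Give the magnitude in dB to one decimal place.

|j28000 + 2400| = √(28000² + 2400²) = 2.81e+04
|j28000 + 0.37| = √(28000² + 0.37²) = 2.8e+04
|j28000 + 8| = √(28000² + 8²) = 2.8e+04
|G(j28000)| = 100 × 2.81e+04 / (2.8e+04 × 2.8e+04) = 0.0035845
20 log₁₀(0.0035845) = -48.91 dB

-48.9 dB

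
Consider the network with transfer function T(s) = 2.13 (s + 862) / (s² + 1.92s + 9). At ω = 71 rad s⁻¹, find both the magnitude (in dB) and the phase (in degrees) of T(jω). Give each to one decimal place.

|T| = -8.7 dB, ∠T = -173.7°

|j71 + 862| = √(71² + 862²) = 864.9
|(j71)² + 1.92(j71) + 9| = |-5032 + j136.32| = 5034
|T(j71)| = 2.13 × 864.9 / 5034 = 0.36598
20 log₁₀(0.36598) = -8.73 dB
∠(j71 + 862) = arctan(71/862) = 4.71°
∠[(j71)² + 1.92(j71) + 9] = ∠[-5032 + j136.32] = 178.45°
∠T(j71) = 4.71° − 178.45° = -173.74°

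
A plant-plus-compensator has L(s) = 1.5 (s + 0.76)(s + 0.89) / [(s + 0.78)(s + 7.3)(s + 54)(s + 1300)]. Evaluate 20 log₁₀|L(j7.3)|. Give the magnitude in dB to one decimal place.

-96.4 dB

|j7.3 + 0.76| = √(7.3² + 0.76²) = 7.339
|j7.3 + 0.89| = √(7.3² + 0.89²) = 7.354
|j7.3 + 0.78| = √(7.3² + 0.78²) = 7.342
|j7.3 + 7.3| = √(7.3² + 7.3²) = 10.32
|j7.3 + 54| = √(7.3² + 54²) = 54.49
|j7.3 + 1300| = √(7.3² + 1300²) = 1300
|L(j7.3)| = 1.5 × 7.339 × 7.354 / (7.342 × 10.32 × 54.49 × 1300) = 1.5079e-05
20 log₁₀(1.5079e-05) = -96.43 dB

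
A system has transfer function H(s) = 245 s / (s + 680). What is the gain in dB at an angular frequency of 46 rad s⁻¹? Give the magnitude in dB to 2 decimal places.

|j46| = 46
|j46 + 680| = √(46² + 680²) = 681.6
|H(j46)| = 245 × 46 / 681.6 = 16.536
20 log₁₀(16.536) = 24.368 dB

24.37 dB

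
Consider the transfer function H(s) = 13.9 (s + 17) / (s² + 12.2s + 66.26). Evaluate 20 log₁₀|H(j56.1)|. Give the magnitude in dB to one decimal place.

|j56.1 + 17| = √(56.1² + 17²) = 58.62
|(j56.1)² + 12.2(j56.1) + 66.26| = |-3080.9 + j684.42| = 3156
|H(j56.1)| = 13.9 × 58.62 / 3156 = 0.25817
20 log₁₀(0.25817) = -11.76 dB

-11.8 dB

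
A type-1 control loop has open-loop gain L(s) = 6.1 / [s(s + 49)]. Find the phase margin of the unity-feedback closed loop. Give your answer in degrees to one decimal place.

Gain crossover: |L(jω)| = 1 at ω ≈ 0.124 rad/sec.
∠L(j0.124) = −90° − arctan(0.124/49) ≈ -90.15°
PM = 180° + (-90.15°) = 89.85°

89.9°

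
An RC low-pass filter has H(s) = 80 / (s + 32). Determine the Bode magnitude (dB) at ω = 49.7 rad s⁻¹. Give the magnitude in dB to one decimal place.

2.6 dB

|j49.7 + 32| = √(49.7² + 32²) = 59.11
|H(j49.7)| = 80 / 59.11 = 1.3534
20 log₁₀(1.3534) = 2.63 dB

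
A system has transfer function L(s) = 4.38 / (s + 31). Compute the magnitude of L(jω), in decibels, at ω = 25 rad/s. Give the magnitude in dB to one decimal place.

|j25 + 31| = √(25² + 31²) = 39.82
|L(j25)| = 4.38 / 39.82 = 0.10998
20 log₁₀(0.10998) = -19.17 dB

-19.2 dB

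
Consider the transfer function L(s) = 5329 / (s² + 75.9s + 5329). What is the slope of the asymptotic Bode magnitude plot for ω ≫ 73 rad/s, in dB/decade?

With 0 zeros and 2 poles, the high-frequency asymptotic slope is 20 × (0 − 2) = -40 dB/decade.

-40 dB/decade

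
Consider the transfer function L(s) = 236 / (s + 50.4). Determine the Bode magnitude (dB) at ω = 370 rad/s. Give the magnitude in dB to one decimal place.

|j370 + 50.4| = √(370² + 50.4²) = 373.4
|L(j370)| = 236 / 373.4 = 0.632
20 log₁₀(0.632) = -3.99 dB

-4.0 dB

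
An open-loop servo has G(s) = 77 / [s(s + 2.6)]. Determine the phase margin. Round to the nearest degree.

17°

Gain crossover: |G(jω)| = 1 at ω ≈ 8.58 rad/sec.
∠G(j8.58) = −90° − arctan(8.58/2.6) ≈ -163.15°
PM = 180° + (-163.15°) = 16.85°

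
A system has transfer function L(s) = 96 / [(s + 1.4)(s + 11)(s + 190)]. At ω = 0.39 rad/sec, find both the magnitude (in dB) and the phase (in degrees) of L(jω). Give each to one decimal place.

|L| = -30.0 dB, ∠L = -17.7°

|j0.39 + 1.4| = √(0.39² + 1.4²) = 1.453
|j0.39 + 11| = √(0.39² + 11²) = 11.01
|j0.39 + 190| = √(0.39² + 190²) = 190
|L(j0.39)| = 96 / (1.453 × 11.01 × 190) = 0.031586
20 log₁₀(0.031586) = -30.01 dB
∠(j0.39 + 1.4) = arctan(0.39/1.4) = 15.57°
∠(j0.39 + 11) = arctan(0.39/11) = 2.03°
∠(j0.39 + 190) = arctan(0.39/190) = 0.12°
∠L(j0.39) = − (15.57° + 2.03° + 0.12°) = -17.71°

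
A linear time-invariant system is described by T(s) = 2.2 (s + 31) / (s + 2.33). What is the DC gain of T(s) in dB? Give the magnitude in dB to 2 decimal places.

29.33 dB

T(0) = 2.2 × 31 / 2.33 = 29.27
20 log₁₀(29.27) = 29.329 dB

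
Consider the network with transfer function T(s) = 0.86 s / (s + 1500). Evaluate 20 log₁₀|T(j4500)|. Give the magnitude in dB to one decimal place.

|j4500| = 4500
|j4500 + 1500| = √(4500² + 1500²) = 4743
|T(j4500)| = 0.86 × 4500 / 4743 = 0.81587
20 log₁₀(0.81587) = -1.77 dB

-1.8 dB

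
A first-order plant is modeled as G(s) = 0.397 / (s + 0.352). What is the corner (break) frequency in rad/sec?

The single real pole at s = −0.352 gives a corner at ω = 0.352 rad/sec.

0.352 rad/sec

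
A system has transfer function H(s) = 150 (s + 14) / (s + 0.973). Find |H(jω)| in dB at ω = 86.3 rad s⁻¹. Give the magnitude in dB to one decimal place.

43.6 dB

|j86.3 + 14| = √(86.3² + 14²) = 87.43
|j86.3 + 0.973| = √(86.3² + 0.973²) = 86.31
|H(j86.3)| = 150 × 87.43 / 86.31 = 151.95
20 log₁₀(151.95) = 43.63 dB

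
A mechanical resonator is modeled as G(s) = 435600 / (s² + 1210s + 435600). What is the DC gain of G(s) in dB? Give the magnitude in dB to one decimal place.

G(0) = 435600 / 435600 = 1
20 log₁₀(1) = 0.00 dB

0.0 dB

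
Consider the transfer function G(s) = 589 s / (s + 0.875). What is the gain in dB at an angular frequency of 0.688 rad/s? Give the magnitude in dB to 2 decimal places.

51.22 dB

|j0.688| = 0.688
|j0.688 + 0.875| = √(0.688² + 0.875²) = 1.113
|G(j0.688)| = 589 × 0.688 / 1.113 = 364.06
20 log₁₀(364.06) = 51.223 dB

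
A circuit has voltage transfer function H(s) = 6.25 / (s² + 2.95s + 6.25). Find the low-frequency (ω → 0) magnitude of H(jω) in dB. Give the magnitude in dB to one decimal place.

H(0) = 6.25 / 6.25 = 1
20 log₁₀(1) = 0.00 dB

0.0 dB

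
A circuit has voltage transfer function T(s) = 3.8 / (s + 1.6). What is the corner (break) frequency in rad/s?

The single real pole at s = −1.6 gives a corner at ω = 1.6 rad/s.

1.6 rad/s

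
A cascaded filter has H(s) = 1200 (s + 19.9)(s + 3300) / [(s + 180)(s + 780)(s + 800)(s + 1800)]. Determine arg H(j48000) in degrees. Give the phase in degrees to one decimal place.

∠(j48000 + 19.9) = arctan(48000/19.9) = 89.98°
∠(j48000 + 3300) = arctan(48000/3300) = 86.07°
∠(j48000 + 180) = arctan(48000/180) = 89.79°
∠(j48000 + 780) = arctan(48000/780) = 89.07°
∠(j48000 + 800) = arctan(48000/800) = 89.05°
∠(j48000 + 1800) = arctan(48000/1800) = 87.85°
∠H(j48000) = 89.98° + 86.07° − (89.79° + 89.07° + 89.05° + 87.85°) = -179.71°

-179.7°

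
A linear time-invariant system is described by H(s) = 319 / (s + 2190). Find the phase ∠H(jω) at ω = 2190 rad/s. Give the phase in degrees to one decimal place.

∠(j2190 + 2190) = arctan(2190/2190) = 45.00°
∠H(j2190) = −45.00° = -45.00°

-45.0°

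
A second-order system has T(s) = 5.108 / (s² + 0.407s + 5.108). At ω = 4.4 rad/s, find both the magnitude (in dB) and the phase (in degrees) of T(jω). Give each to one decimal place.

|T| = -9.0 dB, ∠T = -172.8°

|(j4.4)² + 0.407(j4.4) + 5.108| = |-14.252 + j1.7908| = 14.36
|T(j4.4)| = 5.108 / 14.36 = 0.35561
20 log₁₀(0.35561) = -8.98 dB
∠[(j4.4)² + 0.407(j4.4) + 5.108] = ∠[-14.252 + j1.7908] = 172.84°
∠T(j4.4) = −172.84° = -172.84°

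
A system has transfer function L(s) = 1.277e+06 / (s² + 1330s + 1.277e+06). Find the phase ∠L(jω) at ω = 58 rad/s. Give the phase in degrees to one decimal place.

∠[(j58)² + 1330(j58) + 1.277e+06] = ∠[1.2736e+06 + j77140] = 3.47°
∠L(j58) = −3.47° = -3.47°

-3.5°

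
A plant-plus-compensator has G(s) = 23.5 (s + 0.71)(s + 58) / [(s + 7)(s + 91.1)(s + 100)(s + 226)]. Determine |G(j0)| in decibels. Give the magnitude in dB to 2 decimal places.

G(0) = 23.5 × 0.71 × 58 / (7 × 91.1 × 100 × 226) = 6.7147e-05
20 log₁₀(6.7147e-05) = -83.459 dB

-83.46 dB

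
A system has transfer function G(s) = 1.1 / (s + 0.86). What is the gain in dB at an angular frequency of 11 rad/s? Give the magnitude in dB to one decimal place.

|j11 + 0.86| = √(11² + 0.86²) = 11.03
|G(j11)| = 1.1 / 11.03 = 0.099696
20 log₁₀(0.099696) = -20.03 dB

-20.0 dB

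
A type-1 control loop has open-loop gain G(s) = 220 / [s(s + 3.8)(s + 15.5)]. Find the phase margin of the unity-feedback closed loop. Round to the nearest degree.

42°

Gain crossover: |G(jω)| = 1 at ω ≈ 2.91 rad/s.
∠G(j2.91) = −90° − arctan(2.91/3.8) − arctan(2.91/15.5) ≈ -138.12°
PM = 180° + (-138.12°) = 41.88°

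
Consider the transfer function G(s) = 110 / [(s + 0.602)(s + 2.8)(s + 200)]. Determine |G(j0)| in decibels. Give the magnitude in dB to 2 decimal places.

G(0) = 110 / (0.602 × 2.8 × 200) = 0.32629
20 log₁₀(0.32629) = -9.728 dB

-9.73 dB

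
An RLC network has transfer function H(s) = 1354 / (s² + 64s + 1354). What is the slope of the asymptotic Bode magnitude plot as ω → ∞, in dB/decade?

With 0 zeros and 2 poles, the high-frequency asymptotic slope is 20 × (0 − 2) = -40 dB/decade.

-40 dB/decade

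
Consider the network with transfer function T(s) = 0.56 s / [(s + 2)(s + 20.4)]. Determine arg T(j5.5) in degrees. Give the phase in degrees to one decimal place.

4.9°

∠(j5.5) = 90.00°
∠(j5.5 + 2) = arctan(5.5/2) = 70.02°
∠(j5.5 + 20.4) = arctan(5.5/20.4) = 15.09°
∠T(j5.5) = 90.00° − (70.02° + 15.09°) = 4.89°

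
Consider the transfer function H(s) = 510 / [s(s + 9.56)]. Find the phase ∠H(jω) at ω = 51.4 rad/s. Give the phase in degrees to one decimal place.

∠(j51.4 + 9.56) = arctan(51.4/9.56) = 79.46°
∠(j51.4) = 90.00°
∠H(j51.4) = − (79.46° + 90.00°) = -169.46°

-169.5°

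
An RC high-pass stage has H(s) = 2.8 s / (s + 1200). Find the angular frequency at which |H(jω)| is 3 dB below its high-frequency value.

For a single-pole high-pass, the −3 dB point is at the pole: ω = 1200 rad/sec.

1200 rad/sec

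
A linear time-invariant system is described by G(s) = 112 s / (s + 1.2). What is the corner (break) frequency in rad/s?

1.2 rad/s

The single real pole at s = −1.2 gives a corner at ω = 1.2 rad/s.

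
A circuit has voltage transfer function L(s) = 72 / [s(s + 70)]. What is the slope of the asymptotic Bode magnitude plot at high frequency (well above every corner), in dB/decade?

With 0 zeros and 2 poles, the high-frequency asymptotic slope is 20 × (0 − 2) = -40 dB/decade.

-40 dB/decade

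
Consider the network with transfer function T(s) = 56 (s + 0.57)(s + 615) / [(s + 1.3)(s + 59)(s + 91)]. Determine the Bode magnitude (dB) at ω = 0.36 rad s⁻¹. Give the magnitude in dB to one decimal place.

|j0.36 + 0.57| = √(0.36² + 0.57²) = 0.6742
|j0.36 + 615| = √(0.36² + 615²) = 615
|j0.36 + 1.3| = √(0.36² + 1.3²) = 1.349
|j0.36 + 59| = √(0.36² + 59²) = 59
|j0.36 + 91| = √(0.36² + 91²) = 91
|T(j0.36)| = 56 × 0.6742 × 615 / (1.349 × 59 × 91) = 3.2058
20 log₁₀(3.2058) = 10.12 dB

10.1 dB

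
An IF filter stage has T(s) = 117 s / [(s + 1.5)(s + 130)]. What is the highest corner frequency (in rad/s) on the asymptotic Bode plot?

130 rad/s

Break frequencies occur at each pole and zero magnitude: 1.5 rad/s, 130 rad/s.
The highest is 130 rad/s.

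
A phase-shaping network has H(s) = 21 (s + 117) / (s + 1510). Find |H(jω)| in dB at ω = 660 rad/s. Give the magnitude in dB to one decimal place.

18.6 dB

|j660 + 117| = √(660² + 117²) = 670.3
|j660 + 1510| = √(660² + 1510²) = 1648
|H(j660)| = 21 × 670.3 / 1648 = 8.5416
20 log₁₀(8.5416) = 18.63 dB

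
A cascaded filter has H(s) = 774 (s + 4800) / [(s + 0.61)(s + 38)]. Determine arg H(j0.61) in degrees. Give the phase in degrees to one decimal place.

∠(j0.61 + 4800) = arctan(0.61/4800) = 0.01°
∠(j0.61 + 0.61) = arctan(0.61/0.61) = 45.00°
∠(j0.61 + 38) = arctan(0.61/38) = 0.92°
∠H(j0.61) = 0.01° − (45.00° + 0.92°) = -45.91°

-45.9°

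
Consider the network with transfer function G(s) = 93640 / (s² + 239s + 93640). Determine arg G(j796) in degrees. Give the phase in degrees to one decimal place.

-160.6°

∠[(j796)² + 239(j796) + 93640] = ∠[-5.3998e+05 + j1.9024e+05] = 160.59°
∠G(j796) = −160.59° = -160.59°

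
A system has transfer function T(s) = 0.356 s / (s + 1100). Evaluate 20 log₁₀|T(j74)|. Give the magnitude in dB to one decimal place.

-32.4 dB

|j74| = 74
|j74 + 1100| = √(74² + 1100²) = 1102
|T(j74)| = 0.356 × 74 / 1102 = 0.023895
20 log₁₀(0.023895) = -32.43 dB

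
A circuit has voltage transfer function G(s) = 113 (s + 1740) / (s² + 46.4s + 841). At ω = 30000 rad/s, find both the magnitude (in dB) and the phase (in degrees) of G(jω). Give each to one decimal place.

|j30000 + 1740| = √(30000² + 1740²) = 3.005e+04
|(j30000)² + 46.4(j30000) + 841| = |-9e+08 + j1.392e+06| = 9e+08
|G(j30000)| = 113 × 3.005e+04 / 9e+08 = 0.003773
20 log₁₀(0.003773) = -48.47 dB
∠(j30000 + 1740) = arctan(30000/1740) = 86.68°
∠[(j30000)² + 46.4(j30000) + 841] = ∠[-9e+08 + j1.392e+06] = 179.91°
∠G(j30000) = 86.68° − 179.91° = -93.23°

|G| = -48.5 dB, ∠G = -93.2°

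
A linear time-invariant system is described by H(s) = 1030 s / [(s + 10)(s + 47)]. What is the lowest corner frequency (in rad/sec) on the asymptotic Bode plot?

10 rad/sec

Break frequencies occur at each pole and zero magnitude: 10 rad/sec, 47 rad/sec.
The lowest is 10 rad/sec.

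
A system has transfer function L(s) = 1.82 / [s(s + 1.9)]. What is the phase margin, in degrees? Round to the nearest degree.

Gain crossover: |L(jω)| = 1 at ω ≈ 0.871 rad/s.
∠L(j0.871) = −90° − arctan(0.871/1.9) ≈ -114.62°
PM = 180° + (-114.62°) = 65.38°

65°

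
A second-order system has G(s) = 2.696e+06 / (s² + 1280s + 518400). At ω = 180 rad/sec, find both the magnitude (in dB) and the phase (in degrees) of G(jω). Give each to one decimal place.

|G| = 14.0 dB, ∠G = -25.4°

|(j180)² + 1280(j180) + 518400| = |4.86e+05 + j2.304e+05| = 5.378e+05
|G(j180)| = 2.696e+06 / 5.378e+05 = 5.0126
20 log₁₀(5.0126) = 14.00 dB
∠[(j180)² + 1280(j180) + 518400] = ∠[4.86e+05 + j2.304e+05] = 25.36°
∠G(j180) = −25.36° = -25.36°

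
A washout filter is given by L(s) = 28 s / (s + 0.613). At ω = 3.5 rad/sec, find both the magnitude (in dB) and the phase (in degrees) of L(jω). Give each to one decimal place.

|L| = 28.8 dB, ∠L = 9.9°

|j3.5| = 3.5
|j3.5 + 0.613| = √(3.5² + 0.613²) = 3.553
|L(j3.5)| = 28 × 3.5 / 3.553 = 27.58
20 log₁₀(27.58) = 28.81 dB
∠(j3.5) = 90.00°
∠(j3.5 + 0.613) = arctan(3.5/0.613) = 80.07°
∠L(j3.5) = 90.00° − 80.07° = 9.93°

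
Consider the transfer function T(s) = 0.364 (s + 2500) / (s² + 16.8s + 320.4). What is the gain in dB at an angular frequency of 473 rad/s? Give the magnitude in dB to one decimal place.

-47.7 dB

|j473 + 2500| = √(473² + 2500²) = 2544
|(j473)² + 16.8(j473) + 320.4| = |-2.2341e+05 + j7946.4| = 2.235e+05
|T(j473)| = 0.364 × 2544 / 2.235e+05 = 0.0041429
20 log₁₀(0.0041429) = -47.65 dB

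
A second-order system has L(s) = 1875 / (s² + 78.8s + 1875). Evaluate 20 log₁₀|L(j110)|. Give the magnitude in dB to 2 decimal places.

|(j110)² + 78.8(j110) + 1875| = |-10225 + j8668| = 1.34e+04
|L(j110)| = 1875 / 1.34e+04 = 0.13988
20 log₁₀(0.13988) = -17.085 dB

-17.09 dB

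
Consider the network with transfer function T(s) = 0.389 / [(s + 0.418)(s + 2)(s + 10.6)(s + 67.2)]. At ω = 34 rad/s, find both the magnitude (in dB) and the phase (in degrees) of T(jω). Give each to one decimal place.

|T| = -138.0 dB, ∠T = -275.5°

|j34 + 0.418| = √(34² + 0.418²) = 34
|j34 + 2| = √(34² + 2²) = 34.06
|j34 + 10.6| = √(34² + 10.6²) = 35.61
|j34 + 67.2| = √(34² + 67.2²) = 75.31
|T(j34)| = 0.389 / (34 × 34.06 × 35.61 × 75.31) = 1.2523e-07
20 log₁₀(1.2523e-07) = -138.05 dB
∠(j34 + 0.418) = arctan(34/0.418) = 89.30°
∠(j34 + 2) = arctan(34/2) = 86.63°
∠(j34 + 10.6) = arctan(34/10.6) = 72.68°
∠(j34 + 67.2) = arctan(34/67.2) = 26.84°
∠T(j34) = − (89.30° + 86.63° + 72.68° + 26.84°) = -275.45°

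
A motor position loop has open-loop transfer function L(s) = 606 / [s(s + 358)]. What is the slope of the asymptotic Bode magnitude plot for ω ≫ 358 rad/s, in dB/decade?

-40 dB/decade

With 0 zeros and 2 poles, the high-frequency asymptotic slope is 20 × (0 − 2) = -40 dB/decade.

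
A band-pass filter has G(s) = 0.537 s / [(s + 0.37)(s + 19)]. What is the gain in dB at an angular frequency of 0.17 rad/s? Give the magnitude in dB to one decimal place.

-38.6 dB

|j0.17| = 0.17
|j0.17 + 0.37| = √(0.17² + 0.37²) = 0.4072
|j0.17 + 19| = √(0.17² + 19²) = 19
|G(j0.17)| = 0.537 × 0.17 / (0.4072 × 19) = 0.011799
20 log₁₀(0.011799) = -38.56 dB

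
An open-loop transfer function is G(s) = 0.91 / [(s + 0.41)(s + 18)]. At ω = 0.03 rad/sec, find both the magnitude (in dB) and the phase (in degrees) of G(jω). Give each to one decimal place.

|j0.03 + 0.41| = √(0.03² + 0.41²) = 0.4111
|j0.03 + 18| = √(0.03² + 18²) = 18
|G(j0.03)| = 0.91 / (0.4111 × 18) = 0.12298
20 log₁₀(0.12298) = -18.20 dB
∠(j0.03 + 0.41) = arctan(0.03/0.41) = 4.18°
∠(j0.03 + 18) = arctan(0.03/18) = 0.10°
∠G(j0.03) = − (4.18° + 0.10°) = -4.28°

|G| = -18.2 dB, ∠G = -4.3 deg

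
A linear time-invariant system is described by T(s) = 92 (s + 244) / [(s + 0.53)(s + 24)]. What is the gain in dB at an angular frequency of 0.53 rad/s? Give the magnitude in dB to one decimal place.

|j0.53 + 244| = √(0.53² + 244²) = 244
|j0.53 + 0.53| = √(0.53² + 0.53²) = 0.7495
|j0.53 + 24| = √(0.53² + 24²) = 24.01
|T(j0.53)| = 92 × 244 / (0.7495 × 24.01) = 1247.6
20 log₁₀(1247.6) = 61.92 dB

61.9 dB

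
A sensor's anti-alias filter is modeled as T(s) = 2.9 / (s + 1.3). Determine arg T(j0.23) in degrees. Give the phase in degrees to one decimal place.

∠(j0.23 + 1.3) = arctan(0.23/1.3) = 10.03°
∠T(j0.23) = −10.03° = -10.03°

-10.0°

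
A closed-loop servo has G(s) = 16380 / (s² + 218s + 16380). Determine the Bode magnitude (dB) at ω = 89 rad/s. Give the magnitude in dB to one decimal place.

|(j89)² + 218(j89) + 16380| = |8459 + j19402| = 2.117e+04
|G(j89)| = 16380 / 2.117e+04 = 0.77389
20 log₁₀(0.77389) = -2.23 dB

-2.2 dB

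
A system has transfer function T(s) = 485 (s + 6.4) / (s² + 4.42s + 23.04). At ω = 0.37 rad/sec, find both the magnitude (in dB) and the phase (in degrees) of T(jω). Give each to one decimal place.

|j0.37 + 6.4| = √(0.37² + 6.4²) = 6.411
|(j0.37)² + 4.42(j0.37) + 23.04| = |22.903 + j1.6354| = 22.96
|T(j0.37)| = 485 × 6.411 / 22.96 = 135.41
20 log₁₀(135.41) = 42.63 dB
∠(j0.37 + 6.4) = arctan(0.37/6.4) = 3.31°
∠[(j0.37)² + 4.42(j0.37) + 23.04] = ∠[22.903 + j1.6354] = 4.08°
∠T(j0.37) = 3.31° − 4.08° = -0.78°

|T| = 42.6 dB, ∠T = -0.8°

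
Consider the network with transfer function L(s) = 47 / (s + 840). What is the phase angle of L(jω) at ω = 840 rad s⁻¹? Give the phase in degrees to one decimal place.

-45.0 deg

∠(j840 + 840) = arctan(840/840) = 45.00°
∠L(j840) = −45.00° = -45.00°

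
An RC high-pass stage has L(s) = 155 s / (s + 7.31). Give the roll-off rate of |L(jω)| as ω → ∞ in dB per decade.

0 dB/decade

With 1 zero and 1 pole, the high-frequency asymptotic slope is 20 × (1 − 1) = 0 dB/decade.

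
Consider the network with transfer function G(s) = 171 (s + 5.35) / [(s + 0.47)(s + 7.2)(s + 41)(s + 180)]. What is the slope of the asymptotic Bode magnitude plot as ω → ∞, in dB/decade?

With 1 zero and 4 poles, the high-frequency asymptotic slope is 20 × (1 − 4) = -60 dB/decade.

-60 dB/decade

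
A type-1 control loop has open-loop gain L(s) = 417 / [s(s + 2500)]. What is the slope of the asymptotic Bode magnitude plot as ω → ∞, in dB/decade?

With 0 zeros and 2 poles, the high-frequency asymptotic slope is 20 × (0 − 2) = -40 dB/decade.

-40 dB/decade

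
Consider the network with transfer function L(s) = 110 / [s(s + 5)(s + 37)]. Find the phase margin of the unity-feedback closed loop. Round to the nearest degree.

82°

Gain crossover: |L(jω)| = 1 at ω ≈ 0.59 rad/sec.
∠L(j0.59) = −90° − arctan(0.59/5) − arctan(0.59/37) ≈ -97.65°
PM = 180° + (-97.65°) = 82.35°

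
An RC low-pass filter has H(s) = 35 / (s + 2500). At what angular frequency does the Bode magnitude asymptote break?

2500 rad s⁻¹

The single real pole at s = −2500 gives a corner at ω = 2500 rad s⁻¹.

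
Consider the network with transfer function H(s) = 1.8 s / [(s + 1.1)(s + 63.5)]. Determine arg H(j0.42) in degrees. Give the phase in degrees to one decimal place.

68.7°

∠(j0.42) = 90.00°
∠(j0.42 + 1.1) = arctan(0.42/1.1) = 20.90°
∠(j0.42 + 63.5) = arctan(0.42/63.5) = 0.38°
∠H(j0.42) = 90.00° − (20.90° + 0.38°) = 68.72°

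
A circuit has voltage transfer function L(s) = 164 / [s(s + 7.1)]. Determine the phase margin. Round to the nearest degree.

Gain crossover: |L(jω)| = 1 at ω ≈ 11.9 rad s⁻¹.
∠L(j11.9) = −90° − arctan(11.9/7.1) ≈ -149.10°
PM = 180° + (-149.10°) = 30.90°

31°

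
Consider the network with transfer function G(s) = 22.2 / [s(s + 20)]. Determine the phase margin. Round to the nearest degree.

87 deg

Gain crossover: |G(jω)| = 1 at ω ≈ 1.11 rad/s.
∠G(j1.11) = −90° − arctan(1.11/20) ≈ -93.17°
PM = 180° + (-93.17°) = 86.83°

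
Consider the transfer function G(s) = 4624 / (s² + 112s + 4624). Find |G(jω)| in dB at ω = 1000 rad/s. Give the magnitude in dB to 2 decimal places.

-46.71 dB

|(j1000)² + 112(j1000) + 4624| = |-9.9538e+05 + j1.12e+05| = 1.002e+06
|G(j1000)| = 4624 / 1.002e+06 = 0.0046163
20 log₁₀(0.0046163) = -46.714 dB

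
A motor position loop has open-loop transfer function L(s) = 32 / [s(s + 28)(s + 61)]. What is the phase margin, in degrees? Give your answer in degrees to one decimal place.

Gain crossover: |L(jω)| = 1 at ω ≈ 0.0187 rad/s.
∠L(j0.0187) = −90° − arctan(0.0187/28) − arctan(0.0187/61) ≈ -90.06°
PM = 180° + (-90.06°) = 89.94°

89.9 deg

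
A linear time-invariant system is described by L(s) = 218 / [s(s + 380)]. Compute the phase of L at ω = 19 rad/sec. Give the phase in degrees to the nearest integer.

∠(j19 + 380) = arctan(19/380) = 2.86°
∠(j19) = 90.00°
∠L(j19) = − (2.86° + 90.00°) = -92.86°

-93°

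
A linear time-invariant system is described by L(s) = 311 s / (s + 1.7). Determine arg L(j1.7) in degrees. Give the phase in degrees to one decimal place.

∠(j1.7) = 90.00°
∠(j1.7 + 1.7) = arctan(1.7/1.7) = 45.00°
∠L(j1.7) = 90.00° − 45.00° = 45.00°

45.0°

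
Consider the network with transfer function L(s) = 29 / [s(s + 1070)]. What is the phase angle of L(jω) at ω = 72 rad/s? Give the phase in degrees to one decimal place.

-93.8°

∠(j72 + 1070) = arctan(72/1070) = 3.85°
∠(j72) = 90.00°
∠L(j72) = − (3.85° + 90.00°) = -93.85°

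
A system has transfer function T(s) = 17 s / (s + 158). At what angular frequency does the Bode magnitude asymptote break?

158 rad/sec

The single real pole at s = −158 gives a corner at ω = 158 rad/sec.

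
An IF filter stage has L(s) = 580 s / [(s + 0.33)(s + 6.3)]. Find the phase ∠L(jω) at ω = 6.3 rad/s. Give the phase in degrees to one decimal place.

-42.0 deg

∠(j6.3) = 90.00°
∠(j6.3 + 0.33) = arctan(6.3/0.33) = 87.00°
∠(j6.3 + 6.3) = arctan(6.3/6.3) = 45.00°
∠L(j6.3) = 90.00° − (87.00° + 45.00°) = -42.00°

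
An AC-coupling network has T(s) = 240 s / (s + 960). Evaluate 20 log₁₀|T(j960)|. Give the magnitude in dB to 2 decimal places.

|j960| = 960
|j960 + 960| = √(960² + 960²) = 1358
|T(j960)| = 240 × 960 / 1358 = 169.71
20 log₁₀(169.71) = 44.594 dB

44.59 dB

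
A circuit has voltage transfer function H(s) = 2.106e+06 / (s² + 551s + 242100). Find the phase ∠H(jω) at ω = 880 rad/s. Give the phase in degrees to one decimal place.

-137.7 deg

∠[(j880)² + 551(j880) + 242100] = ∠[-5.323e+05 + j4.8488e+05] = 137.67°
∠H(j880) = −137.67° = -137.67°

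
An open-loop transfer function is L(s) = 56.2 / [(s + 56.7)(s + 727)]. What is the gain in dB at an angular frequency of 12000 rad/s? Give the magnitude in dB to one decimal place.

|j12000 + 56.7| = √(12000² + 56.7²) = 1.2e+04
|j12000 + 727| = √(12000² + 727²) = 1.202e+04
|L(j12000)| = 56.2 / (1.2e+04 × 1.202e+04) = 3.8956e-07
20 log₁₀(3.8956e-07) = -128.19 dB

-128.2 dB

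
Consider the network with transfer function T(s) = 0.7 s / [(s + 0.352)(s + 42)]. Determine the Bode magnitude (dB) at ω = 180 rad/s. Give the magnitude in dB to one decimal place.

-48.4 dB

|j180| = 180
|j180 + 0.352| = √(180² + 0.352²) = 180
|j180 + 42| = √(180² + 42²) = 184.8
|T(j180)| = 0.7 × 180 / (180 × 184.8) = 0.0037872
20 log₁₀(0.0037872) = -48.43 dB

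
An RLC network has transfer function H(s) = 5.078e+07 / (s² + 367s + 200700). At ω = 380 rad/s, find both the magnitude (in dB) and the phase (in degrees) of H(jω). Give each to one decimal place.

|(j380)² + 367(j380) + 200700| = |56300 + j1.3946e+05| = 1.504e+05
|H(j380)| = 5.078e+07 / 1.504e+05 = 337.64
20 log₁₀(337.64) = 50.57 dB
∠[(j380)² + 367(j380) + 200700] = ∠[56300 + j1.3946e+05] = 68.02°
∠H(j380) = −68.02° = -68.02°

|H| = 50.6 dB, ∠H = -68.0°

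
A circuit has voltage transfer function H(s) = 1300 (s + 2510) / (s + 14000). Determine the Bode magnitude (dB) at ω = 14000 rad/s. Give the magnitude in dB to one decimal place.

59.4 dB

|j14000 + 2510| = √(14000² + 2510²) = 1.422e+04
|j14000 + 14000| = √(14000² + 14000²) = 1.98e+04
|H(j14000)| = 1300 × 1.422e+04 / 1.98e+04 = 933.9
20 log₁₀(933.9) = 59.41 dB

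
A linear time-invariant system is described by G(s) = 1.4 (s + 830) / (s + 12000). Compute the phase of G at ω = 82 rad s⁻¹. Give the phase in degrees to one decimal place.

∠(j82 + 830) = arctan(82/830) = 5.64°
∠(j82 + 12000) = arctan(82/12000) = 0.39°
∠G(j82) = 5.64° − 0.39° = 5.25°

5.3°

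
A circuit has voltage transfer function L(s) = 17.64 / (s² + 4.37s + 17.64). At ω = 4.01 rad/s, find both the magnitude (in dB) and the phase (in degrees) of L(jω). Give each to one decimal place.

|L| = 0.0 dB, ∠L = -84.9 deg

|(j4.01)² + 4.37(j4.01) + 17.64| = |1.5599 + j17.524| = 17.59
|L(j4.01)| = 17.64 / 17.59 = 1.0027
20 log₁₀(1.0027) = 0.02 dB
∠[(j4.01)² + 4.37(j4.01) + 17.64] = ∠[1.5599 + j17.524] = 84.91°
∠L(j4.01) = −84.91° = -84.91°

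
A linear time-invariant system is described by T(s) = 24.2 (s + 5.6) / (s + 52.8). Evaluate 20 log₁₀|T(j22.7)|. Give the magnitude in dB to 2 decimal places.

19.86 dB

|j22.7 + 5.6| = √(22.7² + 5.6²) = 23.38
|j22.7 + 52.8| = √(22.7² + 52.8²) = 57.47
|T(j22.7)| = 24.2 × 23.38 / 57.47 = 9.8448
20 log₁₀(9.8448) = 19.864 dB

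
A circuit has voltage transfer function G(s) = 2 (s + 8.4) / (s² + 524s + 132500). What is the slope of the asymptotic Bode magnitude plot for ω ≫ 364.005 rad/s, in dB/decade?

With 1 zero and 2 poles, the high-frequency asymptotic slope is 20 × (1 − 2) = -20 dB/decade.

-20 dB/decade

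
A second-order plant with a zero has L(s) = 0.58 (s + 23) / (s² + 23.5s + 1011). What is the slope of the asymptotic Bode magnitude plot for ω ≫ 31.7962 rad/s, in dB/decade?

With 1 zero and 2 poles, the high-frequency asymptotic slope is 20 × (1 − 2) = -20 dB/decade.

-20 dB/decade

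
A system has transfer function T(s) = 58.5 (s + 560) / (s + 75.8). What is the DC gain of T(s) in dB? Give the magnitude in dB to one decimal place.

52.7 dB

T(0) = 58.5 × 560 / 75.8 = 432.19
20 log₁₀(432.19) = 52.71 dB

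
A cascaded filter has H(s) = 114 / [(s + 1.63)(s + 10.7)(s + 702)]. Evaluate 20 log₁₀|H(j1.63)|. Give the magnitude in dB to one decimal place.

-43.7 dB

|j1.63 + 1.63| = √(1.63² + 1.63²) = 2.305
|j1.63 + 10.7| = √(1.63² + 10.7²) = 10.82
|j1.63 + 702| = √(1.63² + 702²) = 702
|H(j1.63)| = 114 / (2.305 × 10.82 × 702) = 0.0065088
20 log₁₀(0.0065088) = -43.73 dB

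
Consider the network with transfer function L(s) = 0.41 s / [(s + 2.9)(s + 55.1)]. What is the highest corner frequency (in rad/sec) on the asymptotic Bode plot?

55.1 rad/sec

Break frequencies occur at each pole and zero magnitude: 2.9 rad/sec, 55.1 rad/sec.
The highest is 55.1 rad/sec.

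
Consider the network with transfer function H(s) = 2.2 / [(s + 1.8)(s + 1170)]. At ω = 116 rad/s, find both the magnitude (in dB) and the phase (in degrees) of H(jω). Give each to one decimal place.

|H| = -95.8 dB, ∠H = -94.8°

|j116 + 1.8| = √(116² + 1.8²) = 116
|j116 + 1170| = √(116² + 1170²) = 1176
|H(j116)| = 2.2 / (116 × 1176) = 1.6129e-05
20 log₁₀(1.6129e-05) = -95.85 dB
∠(j116 + 1.8) = arctan(116/1.8) = 89.11°
∠(j116 + 1170) = arctan(116/1170) = 5.66°
∠H(j116) = − (89.11° + 5.66°) = -94.77°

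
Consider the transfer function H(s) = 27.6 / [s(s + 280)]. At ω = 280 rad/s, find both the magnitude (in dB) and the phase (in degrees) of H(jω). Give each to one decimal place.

|H| = -72.1 dB, ∠H = -135.0 deg

|j280 + 280| = √(280² + 280²) = 396
|j280| = 280
|H(j280)| = 27.6 / (396 × 280) = 0.00024893
20 log₁₀(0.00024893) = -72.08 dB
∠(j280 + 280) = arctan(280/280) = 45.00°
∠(j280) = 90.00°
∠H(j280) = − (45.00° + 90.00°) = -135.00°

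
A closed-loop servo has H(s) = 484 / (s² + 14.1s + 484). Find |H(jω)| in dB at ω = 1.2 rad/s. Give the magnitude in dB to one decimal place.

0.0 dB

|(j1.2)² + 14.1(j1.2) + 484| = |482.56 + j16.92| = 482.9
|H(j1.2)| = 484 / 482.9 = 1.0024
20 log₁₀(1.0024) = 0.02 dB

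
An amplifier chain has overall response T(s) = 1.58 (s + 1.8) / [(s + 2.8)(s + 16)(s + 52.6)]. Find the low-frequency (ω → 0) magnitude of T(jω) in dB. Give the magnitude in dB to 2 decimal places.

T(0) = 1.58 × 1.8 / (2.8 × 16 × 52.6) = 0.0012069
20 log₁₀(0.0012069) = -58.367 dB

-58.37 dB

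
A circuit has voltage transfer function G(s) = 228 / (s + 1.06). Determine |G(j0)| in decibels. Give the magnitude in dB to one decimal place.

46.7 dB

G(0) = 228 / 1.06 = 215.09
20 log₁₀(215.09) = 46.65 dB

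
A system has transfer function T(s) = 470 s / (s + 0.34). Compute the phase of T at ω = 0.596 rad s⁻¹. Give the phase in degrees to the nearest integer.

∠(j0.596) = 90.00°
∠(j0.596 + 0.34) = arctan(0.596/0.34) = 60.30°
∠T(j0.596) = 90.00° − 60.30° = 29.70°

30°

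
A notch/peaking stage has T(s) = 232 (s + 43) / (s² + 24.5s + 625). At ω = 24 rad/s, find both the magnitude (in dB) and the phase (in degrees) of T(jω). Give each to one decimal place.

|j24 + 43| = √(24² + 43²) = 49.24
|(j24)² + 24.5(j24) + 625| = |49 + j588| = 590
|T(j24)| = 232 × 49.24 / 590 = 19.363
20 log₁₀(19.363) = 25.74 dB
∠(j24 + 43) = arctan(24/43) = 29.17°
∠[(j24)² + 24.5(j24) + 625] = ∠[49 + j588] = 85.24°
∠T(j24) = 29.17° − 85.24° = -56.07°

|T| = 25.7 dB, ∠T = -56.1°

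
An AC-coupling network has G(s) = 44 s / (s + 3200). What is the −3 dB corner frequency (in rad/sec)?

For a single-pole high-pass, the −3 dB point is at the pole: ω = 3200 rad/sec.

3200 rad/sec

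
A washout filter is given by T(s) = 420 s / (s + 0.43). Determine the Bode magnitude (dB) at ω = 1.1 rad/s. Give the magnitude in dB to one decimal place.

|j1.1| = 1.1
|j1.1 + 0.43| = √(1.1² + 0.43²) = 1.181
|T(j1.1)| = 420 × 1.1 / 1.181 = 391.17
20 log₁₀(391.17) = 51.85 dB

51.8 dB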